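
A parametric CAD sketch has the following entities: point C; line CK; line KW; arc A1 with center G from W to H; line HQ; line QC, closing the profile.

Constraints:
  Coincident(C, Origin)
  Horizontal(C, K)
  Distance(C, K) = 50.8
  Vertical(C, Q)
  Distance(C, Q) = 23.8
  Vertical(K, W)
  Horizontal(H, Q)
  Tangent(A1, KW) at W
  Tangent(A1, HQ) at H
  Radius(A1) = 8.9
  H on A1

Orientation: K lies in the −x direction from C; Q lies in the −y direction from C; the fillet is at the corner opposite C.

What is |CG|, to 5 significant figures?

44.470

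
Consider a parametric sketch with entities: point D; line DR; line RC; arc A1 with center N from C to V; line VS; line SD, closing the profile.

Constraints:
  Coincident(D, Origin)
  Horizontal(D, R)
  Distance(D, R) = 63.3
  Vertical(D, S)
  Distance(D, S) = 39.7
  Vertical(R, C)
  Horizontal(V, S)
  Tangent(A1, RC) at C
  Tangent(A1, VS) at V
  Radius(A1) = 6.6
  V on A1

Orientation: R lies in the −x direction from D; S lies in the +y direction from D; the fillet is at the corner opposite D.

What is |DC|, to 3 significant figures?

71.4

D is at the origin; DR is horizontal with |DR| = 63.3 and R on the −x side, so R = (-63.3, 0.00). D and S share the same x with |DS| = 39.7 and S on the +y side, so S = (0.00, 39.7). The virtual corner opposite D is at (-63.3, 39.7). Tangency of A1 to RC means the radius NC is perpendicular to RC and the tangent condition forces NV to be normal to VS, with radius 6.6, so the center N sits 6.6 in from both sides at N = (-56.7, 33.1). That places the tangent points at C = (-63.3, 33.1) on RC and V = (-56.7, 39.7) on VS. Then |DC| = |C − D| = 71.4.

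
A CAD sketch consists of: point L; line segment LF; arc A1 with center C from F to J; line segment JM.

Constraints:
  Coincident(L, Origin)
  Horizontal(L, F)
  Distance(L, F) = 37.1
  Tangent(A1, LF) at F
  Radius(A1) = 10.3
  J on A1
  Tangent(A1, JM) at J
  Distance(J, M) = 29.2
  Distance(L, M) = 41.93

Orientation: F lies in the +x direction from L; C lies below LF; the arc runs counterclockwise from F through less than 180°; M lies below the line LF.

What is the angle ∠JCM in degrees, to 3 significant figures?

70.6°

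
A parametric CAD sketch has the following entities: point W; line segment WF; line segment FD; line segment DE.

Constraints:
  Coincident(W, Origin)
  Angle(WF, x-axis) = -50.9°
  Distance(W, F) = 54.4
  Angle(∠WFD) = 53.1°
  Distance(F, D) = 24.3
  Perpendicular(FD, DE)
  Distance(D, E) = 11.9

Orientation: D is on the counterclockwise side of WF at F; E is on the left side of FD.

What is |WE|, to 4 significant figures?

32.69

W is at the origin; WF runs at -50.9° with length 54.4, so F = 54.4·(cos -50.9°, sin -50.9°) = (34.31, -42.22). ∠WFD = 53.1°, so FD runs at -50.9° + (180° − 53.1°) = 76.00° from the x-axis; with |FD| = 24.3, D = F + 24.3·(cos 76.00°, sin 76.00°) = (40.19, -18.64). The perpendicularity gives DE at right angles to FD; with |DE| = 11.9 on the left of FD, E = D + 11.9·(-0.9703, 0.2419) = (28.64, -15.76). Then |WE| = |E − W| = 32.69.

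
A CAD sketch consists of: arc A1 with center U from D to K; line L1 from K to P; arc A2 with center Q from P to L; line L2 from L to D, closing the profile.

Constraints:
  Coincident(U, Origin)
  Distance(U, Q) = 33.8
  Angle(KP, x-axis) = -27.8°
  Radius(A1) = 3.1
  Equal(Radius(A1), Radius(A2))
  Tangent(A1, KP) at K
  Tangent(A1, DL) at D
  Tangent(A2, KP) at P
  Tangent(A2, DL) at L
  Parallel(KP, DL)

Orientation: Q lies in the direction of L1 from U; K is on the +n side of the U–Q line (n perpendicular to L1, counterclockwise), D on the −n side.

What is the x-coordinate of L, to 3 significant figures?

28.5

The slot axis is L1's direction at -27.8°, so u = (cos -27.8°, sin -27.8°) = (0.885, -0.466) and n = (−sin -27.8°, cos -27.8°) = (0.466, 0.885). U is at the origin and Q lies 33.8 along u from U, so Q = 33.8·u = (29.9, -15.8). Tangency of A1 to both parallel lines with radius 3.1 puts K and D at U ± 3.1·n: K = (1.45, 2.74), D = (-1.45, -2.74). Equal radii place P and L the same way about Q: P = Q + 3.1·n = (31.3, -13.0), L = Q − 3.1·n = (28.5, -18.5). So L.x = 28.5.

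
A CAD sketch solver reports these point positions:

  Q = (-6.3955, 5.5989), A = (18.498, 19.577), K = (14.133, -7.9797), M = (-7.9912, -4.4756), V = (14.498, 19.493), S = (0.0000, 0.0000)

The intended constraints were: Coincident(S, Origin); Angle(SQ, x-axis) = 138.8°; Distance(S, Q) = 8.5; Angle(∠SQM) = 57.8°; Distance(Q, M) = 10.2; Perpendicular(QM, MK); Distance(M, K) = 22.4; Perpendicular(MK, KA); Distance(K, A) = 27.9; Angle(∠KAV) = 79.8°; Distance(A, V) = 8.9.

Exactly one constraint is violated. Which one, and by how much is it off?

Distance(A, V) = 8.9 — off by 4.90.

S = (0.00, 0.00) ✓; SQ at 138.8° ✓; |SQ| = 8.500 ✓; ∠SQM = 57.80° ✓; |QM| = 10.20 ✓; ∠(QM, MK) = 90.00° ✓; |MK| = 22.40 ✓; ∠(MK, KA) = 90.00° ✓; |KA| = 27.90 ✓; ∠KAV = 79.80° ✓; |AV| = 4.001 ✗.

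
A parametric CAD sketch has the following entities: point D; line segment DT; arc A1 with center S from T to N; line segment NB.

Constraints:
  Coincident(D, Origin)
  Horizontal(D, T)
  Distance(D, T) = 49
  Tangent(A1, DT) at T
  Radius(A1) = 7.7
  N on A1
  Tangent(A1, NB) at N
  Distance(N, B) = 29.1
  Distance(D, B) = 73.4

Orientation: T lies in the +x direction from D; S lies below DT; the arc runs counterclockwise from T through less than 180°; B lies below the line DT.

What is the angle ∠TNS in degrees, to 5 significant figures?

20.756°

Checks: |SN| = 7.700 ✓; ∠(SN, NB) = 90.00° ✓; |NB| = 29.10 ✓; |DB| = 73.40 ✓.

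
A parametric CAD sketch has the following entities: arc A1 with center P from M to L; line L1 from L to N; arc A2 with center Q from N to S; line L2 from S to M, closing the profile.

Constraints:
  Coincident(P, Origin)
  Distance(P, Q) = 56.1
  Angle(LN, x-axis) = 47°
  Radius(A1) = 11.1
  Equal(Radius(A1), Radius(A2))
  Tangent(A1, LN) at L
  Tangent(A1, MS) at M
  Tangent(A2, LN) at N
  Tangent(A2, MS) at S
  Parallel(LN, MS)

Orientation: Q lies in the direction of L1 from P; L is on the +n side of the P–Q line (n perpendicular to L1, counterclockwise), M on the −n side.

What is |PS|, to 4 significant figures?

57.19

The slot axis is L1's direction at 47.0°, so u = (cos 47.0°, sin 47.0°) = (0.6820, 0.7314) and n = (−sin 47.0°, cos 47.0°) = (-0.7314, 0.6820). P is at the origin and Q lies 56.1 along u from P, so Q = 56.1·u = (38.26, 41.03). Tangency of A1 to both parallel lines with radius 11.1 puts L and M at P ± 11.1·n: L = (-8.118, 7.570), M = (8.118, -7.570). Equal radii place N and S the same way about Q: N = Q + 11.1·n = (30.14, 48.60), S = Q − 11.1·n = (46.38, 33.46). Then |PS| = |S − P| = 57.19.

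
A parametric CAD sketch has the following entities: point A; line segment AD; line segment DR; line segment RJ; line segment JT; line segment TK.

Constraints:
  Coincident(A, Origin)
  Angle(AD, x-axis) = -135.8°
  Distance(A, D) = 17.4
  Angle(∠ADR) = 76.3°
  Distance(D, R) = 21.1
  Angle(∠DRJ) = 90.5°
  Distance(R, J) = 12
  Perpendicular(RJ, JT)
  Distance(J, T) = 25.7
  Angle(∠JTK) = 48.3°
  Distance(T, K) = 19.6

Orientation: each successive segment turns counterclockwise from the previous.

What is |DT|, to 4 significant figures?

13.02

A is at the origin; AD runs at -135.8° with length 17.4, so D = (-12.47, -12.13). ∠ADR = 76.3° gives DR at -32.10° from the x-axis; with |DR| = 21.1, R = (5.400, -23.34). ∠DRJ = 90.5° gives RJ at 57.40° from the x-axis; with |RJ| = 12.0, J = (11.87, -13.23). The perpendicularity gives JT at right angles to RJ, so JT runs at 147.4°; with |JT| = 25.7, T = (-9.786, 0.6127). Then |DT| = |T − D| = 13.02.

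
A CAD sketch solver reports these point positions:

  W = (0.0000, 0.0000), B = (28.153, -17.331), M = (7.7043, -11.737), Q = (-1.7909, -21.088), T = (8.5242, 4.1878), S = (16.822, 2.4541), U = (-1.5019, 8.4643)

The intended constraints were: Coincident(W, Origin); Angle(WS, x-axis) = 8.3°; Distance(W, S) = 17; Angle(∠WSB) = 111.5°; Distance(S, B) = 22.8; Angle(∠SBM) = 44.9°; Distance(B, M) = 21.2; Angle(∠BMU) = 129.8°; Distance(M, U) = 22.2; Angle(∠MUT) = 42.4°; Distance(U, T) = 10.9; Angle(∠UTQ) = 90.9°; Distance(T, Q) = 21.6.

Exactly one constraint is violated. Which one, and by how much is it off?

Distance(T, Q) = 21.6 — off by 5.70.

W = (0.00, 0.00) ✓; WS at 8.300° ✓; |WS| = 17.00 ✓; ∠WSB = 111.5° ✓; |SB| = 22.80 ✓; ∠SBM = 44.90° ✓; |BM| = 21.20 ✓; ∠BMU = 129.8° ✓; |MU| = 22.20 ✓; ∠MUT = 42.40° ✓; |UT| = 10.90 ✓; ∠UTQ = 90.90° ✓; |TQ| = 27.30 ✗.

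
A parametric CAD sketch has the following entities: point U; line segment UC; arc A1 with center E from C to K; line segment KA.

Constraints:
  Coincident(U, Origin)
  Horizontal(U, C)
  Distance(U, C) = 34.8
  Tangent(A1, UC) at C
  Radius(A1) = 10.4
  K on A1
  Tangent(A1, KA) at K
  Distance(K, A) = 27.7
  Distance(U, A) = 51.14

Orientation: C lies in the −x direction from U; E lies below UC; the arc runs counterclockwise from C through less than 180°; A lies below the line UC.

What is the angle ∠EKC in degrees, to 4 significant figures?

32.03°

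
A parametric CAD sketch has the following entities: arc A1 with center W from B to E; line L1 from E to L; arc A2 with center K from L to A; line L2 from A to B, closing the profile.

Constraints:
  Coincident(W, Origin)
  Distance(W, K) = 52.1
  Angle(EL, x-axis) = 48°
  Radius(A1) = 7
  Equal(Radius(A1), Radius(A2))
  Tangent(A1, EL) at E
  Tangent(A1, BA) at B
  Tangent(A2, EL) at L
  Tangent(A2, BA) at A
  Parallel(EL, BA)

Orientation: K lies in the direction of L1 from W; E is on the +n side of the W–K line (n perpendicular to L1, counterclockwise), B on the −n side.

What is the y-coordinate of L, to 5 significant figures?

43.402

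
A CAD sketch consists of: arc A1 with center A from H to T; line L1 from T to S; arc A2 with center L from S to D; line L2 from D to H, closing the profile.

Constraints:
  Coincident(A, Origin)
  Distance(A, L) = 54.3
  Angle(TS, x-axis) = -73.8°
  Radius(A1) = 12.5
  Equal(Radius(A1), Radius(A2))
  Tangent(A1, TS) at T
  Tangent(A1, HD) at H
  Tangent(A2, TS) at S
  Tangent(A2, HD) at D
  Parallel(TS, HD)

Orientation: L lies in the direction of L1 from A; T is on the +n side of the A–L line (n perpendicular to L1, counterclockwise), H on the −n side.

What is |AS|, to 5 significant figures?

55.720

The slot axis is L1's direction at -73.8°, so u = (cos -73.8°, sin -73.8°) = (0.27899, -0.96029) and n = (−sin -73.8°, cos -73.8°) = (0.96029, 0.27899). A is at the origin and L lies 54.3 along u from A, so L = 54.3·u = (15.149, -52.144). Tangency of A1 to both parallel lines with radius 12.5 puts T and H at A ± 12.5·n: T = (12.004, 3.4874), H = (-12.004, -3.4874). Equal radii place S and D the same way about L: S = L + 12.5·n = (27.153, -48.657), D = L − 12.5·n = (3.1455, -55.631). Then |AS| = |S − A| = 55.720.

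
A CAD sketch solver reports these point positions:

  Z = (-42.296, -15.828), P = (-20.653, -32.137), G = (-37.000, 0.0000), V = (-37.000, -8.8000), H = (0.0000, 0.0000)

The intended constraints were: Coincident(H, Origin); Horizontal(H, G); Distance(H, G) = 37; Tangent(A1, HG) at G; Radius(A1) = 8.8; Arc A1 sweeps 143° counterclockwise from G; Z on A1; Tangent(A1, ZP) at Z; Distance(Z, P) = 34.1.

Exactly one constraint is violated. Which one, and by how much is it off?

Distance(Z, P) = 34.1 — off by 7.00.

H = (0.00, 0.00) ✓; H.y = 0.00, G.y = 0.00 ✓; |HG| = 37.00 ✓; ∠(VG, GH) = 90.00° ✓; |VG| = 8.800 ✓; bearing(V→Z) − bearing(V→G) = 143.0° ✓; |VZ| = 8.800 ✓; ∠(VZ, ZP) = 90.00° ✓; |ZP| = 27.10 ✗.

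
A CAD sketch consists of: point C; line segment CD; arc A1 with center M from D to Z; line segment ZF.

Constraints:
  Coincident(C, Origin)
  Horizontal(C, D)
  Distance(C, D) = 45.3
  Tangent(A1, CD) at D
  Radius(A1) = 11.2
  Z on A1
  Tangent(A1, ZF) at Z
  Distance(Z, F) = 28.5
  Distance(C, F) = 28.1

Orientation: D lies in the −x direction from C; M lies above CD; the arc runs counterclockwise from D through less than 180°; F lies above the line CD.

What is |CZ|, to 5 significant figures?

37.768

Checks: |MZ| = 11.20 ✓; ∠(MZ, ZF) = 90.00° ✓; |ZF| = 28.50 ✓; |CF| = 28.10 ✓.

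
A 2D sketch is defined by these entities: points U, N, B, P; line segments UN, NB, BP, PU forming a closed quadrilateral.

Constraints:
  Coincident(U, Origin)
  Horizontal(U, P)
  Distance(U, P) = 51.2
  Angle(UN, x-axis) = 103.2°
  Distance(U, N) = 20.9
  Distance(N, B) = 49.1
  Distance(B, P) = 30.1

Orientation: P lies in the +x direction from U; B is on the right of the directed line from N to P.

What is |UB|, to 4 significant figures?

31.81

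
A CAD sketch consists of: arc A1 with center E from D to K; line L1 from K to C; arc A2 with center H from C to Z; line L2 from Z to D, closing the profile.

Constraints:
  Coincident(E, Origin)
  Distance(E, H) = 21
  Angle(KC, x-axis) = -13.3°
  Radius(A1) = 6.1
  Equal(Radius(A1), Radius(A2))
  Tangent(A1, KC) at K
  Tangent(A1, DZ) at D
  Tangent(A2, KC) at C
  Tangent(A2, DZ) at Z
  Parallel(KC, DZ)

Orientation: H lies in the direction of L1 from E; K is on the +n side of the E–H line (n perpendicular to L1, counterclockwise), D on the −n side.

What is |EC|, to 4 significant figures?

21.87

The slot axis is L1's direction at -13.3°, so u = (cos -13.3°, sin -13.3°) = (0.9732, -0.2300) and n = (−sin -13.3°, cos -13.3°) = (0.2300, 0.9732). E is at the origin and H lies 21.0 along u from E, so H = 21.0·u = (20.44, -4.831). Tangency of A1 to both parallel lines with radius 6.1 puts K and D at E ± 6.1·n: K = (1.403, 5.936), D = (-1.403, -5.936). Equal radii place C and Z the same way about H: C = H + 6.1·n = (21.84, 1.105), Z = H − 6.1·n = (19.03, -10.77). Then |EC| = |C − E| = 21.87.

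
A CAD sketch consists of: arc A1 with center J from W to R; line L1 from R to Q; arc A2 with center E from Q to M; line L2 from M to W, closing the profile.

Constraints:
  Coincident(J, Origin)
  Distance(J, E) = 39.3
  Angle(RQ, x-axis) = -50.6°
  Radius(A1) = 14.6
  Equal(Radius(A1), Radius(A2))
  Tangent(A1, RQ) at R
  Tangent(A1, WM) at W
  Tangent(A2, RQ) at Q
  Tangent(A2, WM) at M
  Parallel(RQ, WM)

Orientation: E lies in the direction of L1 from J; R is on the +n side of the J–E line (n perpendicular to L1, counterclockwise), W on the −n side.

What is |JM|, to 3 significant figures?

41.9

Tangency of A1 to both parallel lines with radius 14.6 puts R and W at J ± 14.6·n: R = (11.3, 9.27), W = (-11.3, -9.27). Equal radii place Q and M the same way about E: Q = E + 14.6·n = (36.2, -21.1), M = E − 14.6·n = (13.7, -39.6). Then |JM| = |M − J| = 41.9.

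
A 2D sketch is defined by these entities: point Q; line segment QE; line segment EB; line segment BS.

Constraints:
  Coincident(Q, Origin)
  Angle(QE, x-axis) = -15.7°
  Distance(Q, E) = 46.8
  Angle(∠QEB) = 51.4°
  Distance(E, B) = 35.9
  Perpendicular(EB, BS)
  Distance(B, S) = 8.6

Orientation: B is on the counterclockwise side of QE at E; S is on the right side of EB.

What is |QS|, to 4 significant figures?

45.67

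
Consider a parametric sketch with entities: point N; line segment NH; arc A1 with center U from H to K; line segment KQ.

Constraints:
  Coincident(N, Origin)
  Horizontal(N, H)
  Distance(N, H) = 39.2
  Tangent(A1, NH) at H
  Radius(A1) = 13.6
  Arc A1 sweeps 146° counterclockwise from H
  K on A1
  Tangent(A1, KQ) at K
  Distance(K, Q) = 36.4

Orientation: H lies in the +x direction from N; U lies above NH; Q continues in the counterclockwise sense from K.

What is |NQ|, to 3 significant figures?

48.2

N is at the origin; NH is horizontal with |NH| = 39.2 and H on the +x side, so H = (39.2, 0.00). The tangent condition forces UH to be normal to NH, so U = H + (0, 13.6) = (39.2, 13.6). On A1, H sits at bearing -90° from U; a 146° counterclockwise sweep puts K at bearing 56°, so K = U + 13.6·(cos 56°, sin 56°) = (46.8, 24.9). Tangency of A1 to KQ means the radius UK is perpendicular to KQ, so KQ runs along (−sin 56°, cos 56°); with |KQ| = 36.4, Q = (16.6, 45.2). Then |NQ| = |Q − N| = 48.2.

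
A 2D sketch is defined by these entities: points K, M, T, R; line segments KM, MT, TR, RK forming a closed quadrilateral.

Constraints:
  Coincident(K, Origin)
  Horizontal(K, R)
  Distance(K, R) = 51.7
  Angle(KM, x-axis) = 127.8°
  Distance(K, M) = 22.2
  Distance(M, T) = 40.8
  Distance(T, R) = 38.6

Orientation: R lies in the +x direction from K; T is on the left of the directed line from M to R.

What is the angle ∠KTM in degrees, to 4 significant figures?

32.38°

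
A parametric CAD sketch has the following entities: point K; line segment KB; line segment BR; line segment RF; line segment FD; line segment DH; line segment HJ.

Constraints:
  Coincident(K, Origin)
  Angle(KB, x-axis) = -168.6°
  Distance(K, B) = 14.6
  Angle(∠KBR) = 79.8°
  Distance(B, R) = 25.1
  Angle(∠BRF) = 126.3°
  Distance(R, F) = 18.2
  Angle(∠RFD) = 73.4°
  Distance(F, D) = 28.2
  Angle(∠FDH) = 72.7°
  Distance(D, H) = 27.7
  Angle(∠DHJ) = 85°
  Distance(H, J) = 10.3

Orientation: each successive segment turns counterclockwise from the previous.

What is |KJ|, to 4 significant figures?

23.55

K is at the origin; KB runs at -168.6° with length 14.6, so B = (-14.31, -2.886). ∠KBR = 79.8° gives BR at -68.40° from the x-axis; with |BR| = 25.1, R = (-5.072, -26.22). ∠BRF = 126.3° gives RF at -14.70° from the x-axis; with |RF| = 18.2, F = (12.53, -30.84). ∠RFD = 73.4° gives FD at 91.90° from the x-axis; with |FD| = 28.2, D = (11.60, -2.657). ∠FDH = 72.7° gives DH at -160.8° from the x-axis; with |DH| = 27.7, H = (-14.56, -11.77). ∠DHJ = 85.0° gives HJ at -65.80° from the x-axis; with |HJ| = 10.3, J = (-10.34, -21.16). Then |KJ| = |J − K| = 23.55.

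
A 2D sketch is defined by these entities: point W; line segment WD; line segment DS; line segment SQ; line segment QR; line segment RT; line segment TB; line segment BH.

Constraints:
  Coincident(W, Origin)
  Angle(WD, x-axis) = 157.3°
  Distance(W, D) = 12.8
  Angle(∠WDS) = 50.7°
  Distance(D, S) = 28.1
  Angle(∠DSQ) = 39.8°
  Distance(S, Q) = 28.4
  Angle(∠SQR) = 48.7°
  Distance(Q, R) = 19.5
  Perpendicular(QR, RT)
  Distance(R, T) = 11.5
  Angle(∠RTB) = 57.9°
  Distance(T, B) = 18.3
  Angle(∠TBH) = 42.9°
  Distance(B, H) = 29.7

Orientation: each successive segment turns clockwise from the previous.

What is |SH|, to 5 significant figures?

28.973

W is at the origin; WD runs at 157.3° with length 12.8, so D = (-11.808, 4.9396). ∠WDS = 50.7° gives DS at 28.000° from the x-axis; with |DS| = 28.1, S = (13.002, 18.132). ∠DSQ = 39.8° gives SQ at -112.20° from the x-axis; with |SQ| = 28.4, Q = (2.2717, -8.1630). ∠SQR = 48.7° gives QR at 116.50° from the x-axis; with |QR| = 19.5, R = (-6.4292, 9.2882). The perpendicularity gives RT at right angles to QR, so RT runs at 26.500°; with |RT| = 11.5, T = (3.8625, 14.420). ∠RTB = 57.9° gives TB at -95.600° from the x-axis; with |TB| = 18.3, B = (2.0768, -3.7931). ∠TBH = 42.9° gives BH at 127.30° from the x-axis; with |BH| = 29.7, H = (-15.921, 19.832). Then |SH| = |H − S| = 28.973.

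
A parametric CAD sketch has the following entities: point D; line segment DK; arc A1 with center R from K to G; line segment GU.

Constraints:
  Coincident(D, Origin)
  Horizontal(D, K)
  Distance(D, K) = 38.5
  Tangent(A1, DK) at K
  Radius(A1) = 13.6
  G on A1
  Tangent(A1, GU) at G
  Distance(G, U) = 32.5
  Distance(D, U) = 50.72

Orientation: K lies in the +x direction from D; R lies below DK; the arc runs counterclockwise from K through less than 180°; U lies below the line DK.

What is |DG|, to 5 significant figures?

28.011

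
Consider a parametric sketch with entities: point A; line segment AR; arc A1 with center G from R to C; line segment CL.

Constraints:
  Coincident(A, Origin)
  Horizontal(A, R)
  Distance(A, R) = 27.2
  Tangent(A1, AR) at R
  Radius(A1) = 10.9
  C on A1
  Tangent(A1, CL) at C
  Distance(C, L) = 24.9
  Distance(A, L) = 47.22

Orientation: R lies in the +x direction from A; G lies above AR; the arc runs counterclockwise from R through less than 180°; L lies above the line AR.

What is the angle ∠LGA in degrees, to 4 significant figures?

113.4°

A is at the origin; AR is horizontal with |AR| = 27.2 and R on the +x side, so R = (27.20, 0.000). Tangency of A1 to AR means the radius GR is perpendicular to AR, so G = R + (0, 10.9) = (27.20, 10.90). Since GC ⟂ CL (tangency), |GL| = √(10.9² + 24.9²) = 27.18 regardless of where C sits on A1. So L lies on both circle(A, 47.22) and circle(G, 27.18); the above-AR intersection is L = (27.93, 38.07). C is the foot of the tangent from L: C = (37.30, 15.00).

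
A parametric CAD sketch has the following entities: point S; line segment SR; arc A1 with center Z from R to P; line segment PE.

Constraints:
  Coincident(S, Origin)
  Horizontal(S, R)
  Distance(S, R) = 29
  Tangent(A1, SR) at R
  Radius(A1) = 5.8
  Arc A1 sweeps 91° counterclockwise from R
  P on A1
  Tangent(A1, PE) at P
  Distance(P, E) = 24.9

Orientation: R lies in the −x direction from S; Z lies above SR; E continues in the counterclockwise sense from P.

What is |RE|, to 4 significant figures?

31.26

S is at the origin; S and R share the same y with |SR| = 29.0 and R on the −x side, so R = (-29.00, 0.000). Since A1 is tangent to SR there, ZR ⟂ SR, so Z = R + (0, 5.8) = (-29.00, 5.800). On A1, R sits at bearing -90° from Z; a 91° counterclockwise sweep puts P at bearing 1°, so P = Z + 5.8·(cos 1°, sin 1°) = (-23.20, 5.901). A1 meets PE tangentially, so ZP is at right angles to PE, so PE runs along (−sin 1°, cos 1°); with |PE| = 24.9, E = (-23.64, 30.80). Then |RE| = |E − R| = 31.26.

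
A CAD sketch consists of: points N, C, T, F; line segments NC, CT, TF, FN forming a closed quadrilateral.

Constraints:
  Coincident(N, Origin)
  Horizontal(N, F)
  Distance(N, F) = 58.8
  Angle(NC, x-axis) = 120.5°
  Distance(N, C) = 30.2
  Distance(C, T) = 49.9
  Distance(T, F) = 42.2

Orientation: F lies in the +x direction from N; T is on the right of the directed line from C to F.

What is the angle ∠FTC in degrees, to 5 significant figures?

116.83°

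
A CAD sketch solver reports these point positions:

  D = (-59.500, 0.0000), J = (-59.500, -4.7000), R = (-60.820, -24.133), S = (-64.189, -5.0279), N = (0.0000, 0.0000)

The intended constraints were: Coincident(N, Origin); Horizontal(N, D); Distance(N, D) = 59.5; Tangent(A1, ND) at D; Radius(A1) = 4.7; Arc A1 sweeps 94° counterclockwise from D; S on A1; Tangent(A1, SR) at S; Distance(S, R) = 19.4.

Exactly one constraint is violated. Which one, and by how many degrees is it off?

Tangent(A1, SR) at S — off by 6.00°.

N = (0.00, 0.00) ✓; N.y = 0.00, D.y = 0.00 ✓; |ND| = 59.50 ✓; ∠(JD, DN) = 90.00° ✓; |JD| = 4.700 ✓; bearing(J→S) − bearing(J→D) = 94.00° ✓; |JS| = 4.700 ✓; ∠(JS, SR) = 84.00° ✗; |SR| = 19.40 ✓.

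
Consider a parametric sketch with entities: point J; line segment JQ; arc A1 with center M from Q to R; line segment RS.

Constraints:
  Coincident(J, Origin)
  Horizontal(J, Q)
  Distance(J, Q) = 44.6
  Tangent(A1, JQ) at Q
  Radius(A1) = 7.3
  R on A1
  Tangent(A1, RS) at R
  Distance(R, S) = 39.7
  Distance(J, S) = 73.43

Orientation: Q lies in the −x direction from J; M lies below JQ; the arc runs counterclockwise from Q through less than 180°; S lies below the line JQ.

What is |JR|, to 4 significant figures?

52.19

J is at the origin; J and Q share the same y with |JQ| = 44.6 and Q on the −x side, so Q = (-44.60, 0.000). A1 meets JQ tangentially, so MQ is at right angles to JQ, so M = Q + (0, -7.3) = (-44.60, -7.300). Since MR ⟂ RS (tangency), |MS| = √(7.3² + 39.7²) = 40.37 regardless of where R sits on A1. So S lies on both circle(J, 73.43) and circle(M, 40.37); the below-JQ intersection is S = (-57.63, -45.50). R is the foot of the tangent from S: R = (-51.82, -6.232).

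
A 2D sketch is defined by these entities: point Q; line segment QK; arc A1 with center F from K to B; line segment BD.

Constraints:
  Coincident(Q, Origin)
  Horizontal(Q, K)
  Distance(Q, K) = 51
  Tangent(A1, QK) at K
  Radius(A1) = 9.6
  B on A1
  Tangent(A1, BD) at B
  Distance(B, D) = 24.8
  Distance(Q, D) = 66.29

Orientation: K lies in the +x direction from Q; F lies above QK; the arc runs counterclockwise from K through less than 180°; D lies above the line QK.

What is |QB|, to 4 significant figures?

61.50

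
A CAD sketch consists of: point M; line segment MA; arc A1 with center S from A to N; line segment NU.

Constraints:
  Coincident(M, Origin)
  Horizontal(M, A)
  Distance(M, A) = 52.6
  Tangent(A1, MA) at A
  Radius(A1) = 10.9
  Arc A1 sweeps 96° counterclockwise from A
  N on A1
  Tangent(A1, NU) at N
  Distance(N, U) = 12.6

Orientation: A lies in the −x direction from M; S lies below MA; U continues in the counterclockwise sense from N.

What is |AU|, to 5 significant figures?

26.351

M is at the origin; MA is horizontal with |MA| = 52.6 and A on the −x side, so A = (-52.600, 0.0000). Since A1 is tangent to MA there, SA ⟂ MA, so S = A + (0, -10.9) = (-52.600, -10.900). On A1, A sits at bearing 90° from S; a 96° counterclockwise sweep puts N at bearing 186°, so N = S + 10.9·(cos 186°, sin 186°) = (-63.440, -12.039). The tangent condition forces SN to be normal to NU, so NU runs along (−sin 186°, cos 186°); with |NU| = 12.6, U = (-62.123, -24.570). Then |AU| = |U − A| = 26.351.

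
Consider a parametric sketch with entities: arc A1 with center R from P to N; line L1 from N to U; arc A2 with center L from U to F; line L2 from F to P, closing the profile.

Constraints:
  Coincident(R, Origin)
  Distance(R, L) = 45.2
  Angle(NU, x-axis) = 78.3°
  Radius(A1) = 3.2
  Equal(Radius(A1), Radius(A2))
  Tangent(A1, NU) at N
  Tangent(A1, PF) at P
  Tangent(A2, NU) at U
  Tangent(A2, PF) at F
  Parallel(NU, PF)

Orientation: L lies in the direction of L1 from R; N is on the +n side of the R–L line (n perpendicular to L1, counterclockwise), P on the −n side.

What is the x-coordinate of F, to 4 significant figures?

12.30

Tangency of A1 to both parallel lines with radius 3.2 puts N and P at R ± 3.2·n: N = (-3.134, 0.6489), P = (3.134, -0.6489). Equal radii place U and F the same way about L: U = L + 3.2·n = (6.032, 44.91), F = L − 3.2·n = (12.30, 43.61). So F.x = 12.30.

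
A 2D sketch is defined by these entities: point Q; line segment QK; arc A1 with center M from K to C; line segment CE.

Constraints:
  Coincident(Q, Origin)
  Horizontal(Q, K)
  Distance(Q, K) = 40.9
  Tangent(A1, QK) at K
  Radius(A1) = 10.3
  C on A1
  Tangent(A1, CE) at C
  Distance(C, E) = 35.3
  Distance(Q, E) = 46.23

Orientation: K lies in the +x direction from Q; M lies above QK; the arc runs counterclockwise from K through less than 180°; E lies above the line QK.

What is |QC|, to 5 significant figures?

50.962

Q is at the origin; QK is horizontal with |QK| = 40.9 and K on the +x side, so K = (40.900, 0.0000). Since A1 is tangent to QK there, MK ⟂ QK, so M = K + (0, 10.3) = (40.900, 10.300). Since MC ⟂ CE (tangency), |ME| = √(10.3² + 35.3²) = 36.772 regardless of where C sits on A1. So E lies on both circle(Q, 46.23) and circle(M, 36.772); the above-QK intersection is E = (20.968, 41.201). C is the foot of the tangent from E: C = (47.645, 18.084).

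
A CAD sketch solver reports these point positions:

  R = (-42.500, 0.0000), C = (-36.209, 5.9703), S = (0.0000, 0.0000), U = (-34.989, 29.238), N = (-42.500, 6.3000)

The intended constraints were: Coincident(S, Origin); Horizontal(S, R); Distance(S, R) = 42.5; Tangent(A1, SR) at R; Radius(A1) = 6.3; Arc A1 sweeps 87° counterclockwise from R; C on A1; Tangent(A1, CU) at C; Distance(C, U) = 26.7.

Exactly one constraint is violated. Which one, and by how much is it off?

Distance(C, U) = 26.7 — off by 3.40.

S = (0.00, 0.00) ✓; S.y = 0.00, R.y = 0.00 ✓; |SR| = 42.50 ✓; ∠(NR, RS) = 90.00° ✓; |NR| = 6.300 ✓; bearing(N→C) − bearing(N→R) = 87.00° ✓; |NC| = 6.300 ✓; ∠(NC, CU) = 90.00° ✓; |CU| = 23.30 ✗.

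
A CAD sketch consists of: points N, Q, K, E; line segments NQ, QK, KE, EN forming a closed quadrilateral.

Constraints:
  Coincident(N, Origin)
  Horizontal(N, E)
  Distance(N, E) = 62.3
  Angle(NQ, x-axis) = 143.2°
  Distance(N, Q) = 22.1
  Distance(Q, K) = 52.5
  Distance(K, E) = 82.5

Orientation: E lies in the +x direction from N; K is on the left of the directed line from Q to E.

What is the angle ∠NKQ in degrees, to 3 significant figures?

21.1°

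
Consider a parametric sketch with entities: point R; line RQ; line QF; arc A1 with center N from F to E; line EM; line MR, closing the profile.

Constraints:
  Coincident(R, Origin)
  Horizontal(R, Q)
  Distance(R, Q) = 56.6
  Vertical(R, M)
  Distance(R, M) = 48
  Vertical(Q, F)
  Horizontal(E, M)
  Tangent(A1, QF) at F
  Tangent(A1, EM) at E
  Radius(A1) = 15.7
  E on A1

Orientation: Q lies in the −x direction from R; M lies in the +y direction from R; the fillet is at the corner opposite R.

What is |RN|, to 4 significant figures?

52.12

R is at the origin; R and Q share the same y with |RQ| = 56.6 and Q on the −x side, so Q = (-56.60, 0.000). R and M share the same x with |RM| = 48.0 and M on the +y side, so M = (0.000, 48.00). The virtual corner opposite R is at (-56.60, 48.00). A1 meets QF tangentially, so NF is at right angles to QF and A1 meets EM tangentially, so NE is at right angles to EM, with radius 15.7, so the center N sits 15.7 in from both sides at N = (-40.90, 32.30). Then |RN| = |N − R| = 52.12.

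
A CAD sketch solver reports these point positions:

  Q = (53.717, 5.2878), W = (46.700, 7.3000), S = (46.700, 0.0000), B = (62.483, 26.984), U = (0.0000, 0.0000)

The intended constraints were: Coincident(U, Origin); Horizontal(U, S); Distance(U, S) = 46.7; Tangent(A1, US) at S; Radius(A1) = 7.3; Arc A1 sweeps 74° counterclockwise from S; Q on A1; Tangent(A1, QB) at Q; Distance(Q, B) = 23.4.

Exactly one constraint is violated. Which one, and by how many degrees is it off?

Tangent(A1, QB) at Q — off by 6.00°.

U = (0.00, 0.00) ✓; U.y = 0.00, S.y = 0.00 ✓; |US| = 46.70 ✓; ∠(WS, SU) = 90.00° ✓; |WS| = 7.300 ✓; bearing(W→Q) − bearing(W→S) = 74.00° ✓; |WQ| = 7.300 ✓; ∠(WQ, QB) = 96.00° ✗; |QB| = 23.40 ✓.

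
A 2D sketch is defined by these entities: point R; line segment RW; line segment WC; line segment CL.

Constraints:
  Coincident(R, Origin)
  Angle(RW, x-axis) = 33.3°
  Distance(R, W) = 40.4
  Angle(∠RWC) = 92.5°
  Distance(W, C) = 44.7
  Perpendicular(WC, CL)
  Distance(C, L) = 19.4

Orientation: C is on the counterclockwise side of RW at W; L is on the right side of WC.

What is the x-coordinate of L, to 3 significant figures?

27.5

R is at the origin; RW runs at 33.3° with length 40.4, so W = 40.4·(cos 33.3°, sin 33.3°) = (33.8, 22.2). ∠RWC = 92.5°, so WC runs at 33.3° + (180° − 92.5°) = 121° from the x-axis; with |WC| = 44.7, C = W + 44.7·(cos 121°, sin 121°) = (10.9, 60.6). WC ⟂ CL; with |CL| = 19.4 on the right of WC, L = C + 19.4·(0.859, 0.512) = (27.5, 70.5). So L.x = 27.5.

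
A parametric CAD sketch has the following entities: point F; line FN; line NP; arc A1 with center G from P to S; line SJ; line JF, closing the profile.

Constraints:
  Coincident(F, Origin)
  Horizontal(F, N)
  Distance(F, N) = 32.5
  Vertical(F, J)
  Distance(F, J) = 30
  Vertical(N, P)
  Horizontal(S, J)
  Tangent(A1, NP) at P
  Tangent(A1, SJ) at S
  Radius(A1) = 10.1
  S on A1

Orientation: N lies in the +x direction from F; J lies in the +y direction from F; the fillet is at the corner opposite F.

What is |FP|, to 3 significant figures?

38.1

The virtual corner opposite F is at (32.5, 30.0). Tangency of A1 to NP means the radius GP is perpendicular to NP and the tangent condition forces GS to be normal to SJ, with radius 10.1, so the center G sits 10.1 in from both sides at G = (22.4, 19.9). That places the tangent points at P = (32.5, 19.9) on NP and S = (22.4, 30.0) on SJ. Then |FP| = |P − F| = 38.1.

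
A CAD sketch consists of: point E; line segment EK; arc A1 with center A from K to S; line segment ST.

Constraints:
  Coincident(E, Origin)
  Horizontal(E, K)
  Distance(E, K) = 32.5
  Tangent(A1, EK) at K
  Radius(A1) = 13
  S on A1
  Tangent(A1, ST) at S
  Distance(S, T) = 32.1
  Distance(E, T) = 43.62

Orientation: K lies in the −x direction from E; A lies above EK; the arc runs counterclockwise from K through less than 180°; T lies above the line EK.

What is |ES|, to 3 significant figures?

22.3

E is at the origin; E and K share the same y with |EK| = 32.5 and K on the −x side, so K = (-32.5, 0.00). Since A1 is tangent to EK there, AK ⟂ EK, so A = K + (0, 13) = (-32.5, 13.0). Since AS ⟂ ST (tangency), |AT| = √(13.0² + 32.1²) = 34.6 regardless of where S sits on A1. So T lies on both circle(E, 43.62) and circle(A, 34.6); the above-EK intersection is T = (-13.0, 41.6). S is the foot of the tangent from T: S = (-19.8, 10.3).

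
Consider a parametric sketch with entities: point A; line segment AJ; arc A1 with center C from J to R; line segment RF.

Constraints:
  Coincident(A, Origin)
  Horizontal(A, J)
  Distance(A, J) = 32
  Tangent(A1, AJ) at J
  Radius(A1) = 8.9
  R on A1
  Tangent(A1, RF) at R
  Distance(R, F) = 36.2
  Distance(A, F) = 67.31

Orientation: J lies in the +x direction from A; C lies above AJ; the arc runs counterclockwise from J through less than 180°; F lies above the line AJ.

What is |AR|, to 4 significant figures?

40.31

Checks: |CJ| = 8.900 ✓; |CR| = 8.900 ✓; ∠(CR, RF) = 90.00° ✓; |RF| = 36.20 ✓; |AF| = 67.31 ✓.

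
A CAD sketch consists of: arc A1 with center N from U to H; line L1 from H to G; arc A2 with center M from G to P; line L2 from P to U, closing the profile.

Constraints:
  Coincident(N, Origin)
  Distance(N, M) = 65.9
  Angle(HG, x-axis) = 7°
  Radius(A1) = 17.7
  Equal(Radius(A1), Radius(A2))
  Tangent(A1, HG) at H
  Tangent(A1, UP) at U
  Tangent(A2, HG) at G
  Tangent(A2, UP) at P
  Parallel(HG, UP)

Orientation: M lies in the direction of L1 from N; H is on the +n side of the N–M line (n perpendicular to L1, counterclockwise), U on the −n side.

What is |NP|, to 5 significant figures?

68.236

Tangency of A1 to both parallel lines with radius 17.7 puts H and U at N ± 17.7·n: H = (-2.1571, 17.568), U = (2.1571, -17.568). Equal radii place G and P the same way about M: G = M + 17.7·n = (63.252, 25.599), P = M − 17.7·n = (67.566, -9.5369). Then |NP| = |P − N| = 68.236.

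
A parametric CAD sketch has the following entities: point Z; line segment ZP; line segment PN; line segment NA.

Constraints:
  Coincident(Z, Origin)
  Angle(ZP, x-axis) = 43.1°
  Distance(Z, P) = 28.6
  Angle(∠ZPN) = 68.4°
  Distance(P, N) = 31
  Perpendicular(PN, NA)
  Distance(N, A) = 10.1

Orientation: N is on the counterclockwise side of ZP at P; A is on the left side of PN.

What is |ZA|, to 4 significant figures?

26.29

Z is at the origin; ZP runs at 43.1° with length 28.6, so P = 28.6·(cos 43.1°, sin 43.1°) = (20.88, 19.54). ∠ZPN = 68.4°, so PN runs at 43.1° + (180° − 68.4°) = 154.7° from the x-axis; with |PN| = 31.0, N = P + 31.0·(cos 154.7°, sin 154.7°) = (-7.144, 32.79). The perpendicularity gives NA at right angles to PN; with |NA| = 10.1 on the left of PN, A = N + 10.1·(-0.4274, -0.9041) = (-11.46, 23.66). Then |ZA| = |A − Z| = 26.29.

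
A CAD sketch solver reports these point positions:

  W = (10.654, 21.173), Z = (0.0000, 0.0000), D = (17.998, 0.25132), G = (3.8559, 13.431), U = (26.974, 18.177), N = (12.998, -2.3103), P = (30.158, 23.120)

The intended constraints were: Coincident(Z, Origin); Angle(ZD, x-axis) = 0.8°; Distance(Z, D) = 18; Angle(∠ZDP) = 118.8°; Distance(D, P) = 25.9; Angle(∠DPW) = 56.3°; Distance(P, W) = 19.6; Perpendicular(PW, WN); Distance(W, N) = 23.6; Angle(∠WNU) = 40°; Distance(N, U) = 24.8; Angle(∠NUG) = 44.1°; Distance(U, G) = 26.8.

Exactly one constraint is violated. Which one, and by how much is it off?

Distance(U, G) = 26.8 — off by 3.20.

Z = (0.00, 0.00) ✓; ZD at 0.8000° ✓; |ZD| = 18.00 ✓; ∠ZDP = 118.8° ✓; |DP| = 25.90 ✓; ∠DPW = 56.30° ✓; |PW| = 19.60 ✓; ∠(PW, WN) = 90.00° ✓; |WN| = 23.60 ✓; ∠WNU = 40.00° ✓; |NU| = 24.80 ✓; ∠NUG = 44.10° ✓; |UG| = 23.60 ✗.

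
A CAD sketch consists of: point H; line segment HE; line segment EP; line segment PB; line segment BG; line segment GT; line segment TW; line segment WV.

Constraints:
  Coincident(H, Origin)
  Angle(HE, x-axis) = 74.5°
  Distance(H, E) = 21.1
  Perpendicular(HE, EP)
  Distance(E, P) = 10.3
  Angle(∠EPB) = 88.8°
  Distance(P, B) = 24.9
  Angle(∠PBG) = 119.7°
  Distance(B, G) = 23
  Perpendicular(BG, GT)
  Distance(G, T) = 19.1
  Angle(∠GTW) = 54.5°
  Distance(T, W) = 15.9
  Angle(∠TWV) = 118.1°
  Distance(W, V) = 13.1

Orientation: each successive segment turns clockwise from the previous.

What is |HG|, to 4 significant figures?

18.08

H is at the origin; HE runs at 74.5° with length 21.1, so E = (5.639, 20.33). HE is perpendicular to EP, so EP runs at -15.50°; with |EP| = 10.3, P = (15.56, 17.58). ∠EPB = 88.8° gives PB at -106.7° from the x-axis; with |PB| = 24.9, B = (8.409, -6.270). ∠PBG = 119.7° gives BG at -167.0° from the x-axis; with |BG| = 23.0, G = (-14.00, -11.44). Then |HG| = |G − H| = 18.08.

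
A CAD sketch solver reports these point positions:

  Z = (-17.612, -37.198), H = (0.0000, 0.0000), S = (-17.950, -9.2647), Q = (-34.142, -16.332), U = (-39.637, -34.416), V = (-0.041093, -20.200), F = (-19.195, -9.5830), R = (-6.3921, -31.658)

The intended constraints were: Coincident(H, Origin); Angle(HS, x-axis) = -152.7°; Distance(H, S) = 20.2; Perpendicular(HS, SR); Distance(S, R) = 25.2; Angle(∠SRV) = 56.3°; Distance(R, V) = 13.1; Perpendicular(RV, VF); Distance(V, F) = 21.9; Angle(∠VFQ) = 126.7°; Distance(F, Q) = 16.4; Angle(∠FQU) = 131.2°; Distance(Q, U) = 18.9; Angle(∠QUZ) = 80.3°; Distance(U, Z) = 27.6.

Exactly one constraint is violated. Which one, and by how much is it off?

Distance(U, Z) = 27.6 — off by 5.40.

H = (0.00, 0.00) ✓; HS at -152.7° ✓; |HS| = 20.20 ✓; ∠(HS, SR) = 90.00° ✓; |SR| = 25.20 ✓; ∠SRV = 56.30° ✓; |RV| = 13.10 ✓; ∠(RV, VF) = 90.00° ✓; |VF| = 21.90 ✓; ∠VFQ = 126.7° ✓; |FQ| = 16.40 ✓; ∠FQU = 131.2° ✓; |QU| = 18.90 ✓; ∠QUZ = 80.30° ✓; |UZ| = 22.20 ✗.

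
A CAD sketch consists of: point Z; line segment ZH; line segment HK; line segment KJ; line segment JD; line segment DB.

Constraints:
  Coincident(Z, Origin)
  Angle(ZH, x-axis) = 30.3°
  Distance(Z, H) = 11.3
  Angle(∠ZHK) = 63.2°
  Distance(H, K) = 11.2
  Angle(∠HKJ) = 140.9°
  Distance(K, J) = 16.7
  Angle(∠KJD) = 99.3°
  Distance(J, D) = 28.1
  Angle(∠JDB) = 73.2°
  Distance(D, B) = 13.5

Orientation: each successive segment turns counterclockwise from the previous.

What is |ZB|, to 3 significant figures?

15.6

Z is at the origin; ZH runs at 30.3° with length 11.3, so H = (9.76, 5.70). ∠ZHK = 63.2° gives HK at 147° from the x-axis; with |HK| = 11.2, K = (0.353, 11.8). ∠HKJ = 140.9° gives KJ at -174° from the x-axis; with |KJ| = 16.7, J = (-16.2, 9.98). ∠KJD = 99.3° gives JD at -93.1° from the x-axis; with |JD| = 28.1, D = (-17.8, -18.1). ∠JDB = 73.2° gives DB at 13.7° from the x-axis; with |DB| = 13.5, B = (-4.65, -14.9). Then |ZB| = |B − Z| = 15.6.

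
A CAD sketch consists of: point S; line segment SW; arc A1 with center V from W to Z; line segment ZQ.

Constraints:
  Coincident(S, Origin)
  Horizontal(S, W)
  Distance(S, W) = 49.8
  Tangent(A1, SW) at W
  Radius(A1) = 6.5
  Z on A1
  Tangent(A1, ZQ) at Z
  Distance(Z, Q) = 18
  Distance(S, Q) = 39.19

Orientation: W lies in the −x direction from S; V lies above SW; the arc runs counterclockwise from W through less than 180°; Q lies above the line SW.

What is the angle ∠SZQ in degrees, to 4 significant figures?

61.60°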